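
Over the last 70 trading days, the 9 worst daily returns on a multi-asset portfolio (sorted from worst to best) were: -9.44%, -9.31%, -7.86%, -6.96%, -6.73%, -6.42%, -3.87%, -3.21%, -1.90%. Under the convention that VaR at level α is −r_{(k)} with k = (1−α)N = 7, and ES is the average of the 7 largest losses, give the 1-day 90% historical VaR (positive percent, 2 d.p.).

3.87%

k = 7; the 7th lowest return is -3.87%, so VaR = 3.87%.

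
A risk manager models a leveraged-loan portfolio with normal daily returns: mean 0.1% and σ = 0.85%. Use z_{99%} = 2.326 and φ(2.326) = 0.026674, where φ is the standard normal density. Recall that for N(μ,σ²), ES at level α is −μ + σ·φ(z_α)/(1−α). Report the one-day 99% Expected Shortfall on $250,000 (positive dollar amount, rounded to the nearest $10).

$5,420

Tail multiplier: φ(z)/(1−α) = 0.026674 / 0.01 = 2.667.
ES = −(0.1%) + 0.85% × 2.667 = 2.167%.
On $250,000: 0.02167 × $250,000 = $5,418.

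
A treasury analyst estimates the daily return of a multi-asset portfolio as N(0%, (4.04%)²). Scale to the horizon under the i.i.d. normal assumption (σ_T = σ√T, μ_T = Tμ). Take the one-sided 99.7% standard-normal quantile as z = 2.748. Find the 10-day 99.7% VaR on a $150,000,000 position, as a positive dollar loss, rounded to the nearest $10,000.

$52,660,000

σ_{10d} = 4.04% × √10 = 12.776%.
VaR = 2.748 × 12.776% = 35.108%.
On $150,000,000: 0.35108 × $150,000,000 = $52,662,000.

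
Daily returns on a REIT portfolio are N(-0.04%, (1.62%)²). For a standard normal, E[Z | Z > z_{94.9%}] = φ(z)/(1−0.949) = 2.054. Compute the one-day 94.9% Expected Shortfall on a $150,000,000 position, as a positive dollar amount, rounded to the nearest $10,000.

ES = −(-0.04%) + 1.62% × 2.054 = 3.367%.
On $150,000,000: 0.03367 × $150,000,000 = $5,050,500.

$5,050,000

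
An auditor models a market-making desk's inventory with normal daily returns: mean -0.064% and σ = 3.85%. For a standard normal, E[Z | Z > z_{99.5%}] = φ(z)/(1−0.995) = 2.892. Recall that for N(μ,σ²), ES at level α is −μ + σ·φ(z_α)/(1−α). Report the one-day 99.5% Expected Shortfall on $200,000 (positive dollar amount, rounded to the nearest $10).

$22,400

ES = −(-0.064%) + 3.85% × 2.892 = 11.198%.
On $200,000: 0.11198 × $200,000 = $22,396.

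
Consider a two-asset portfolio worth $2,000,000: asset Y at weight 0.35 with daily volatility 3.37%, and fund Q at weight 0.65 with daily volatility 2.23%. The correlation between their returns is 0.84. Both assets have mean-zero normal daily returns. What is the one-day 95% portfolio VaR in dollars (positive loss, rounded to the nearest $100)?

σ_p² = 0.35²·3.37² + 0.65²·2.23² + 2·0.84·0.35·0.65·3.37·2.23 = 6.3645 (%²).
σ_p = √6.3645 = 2.523%.
At 95%, z = 1.645.
VaR = 1.645 × 2.523% = 4.150%; on $2,000,000 that is $83,000.

$83,000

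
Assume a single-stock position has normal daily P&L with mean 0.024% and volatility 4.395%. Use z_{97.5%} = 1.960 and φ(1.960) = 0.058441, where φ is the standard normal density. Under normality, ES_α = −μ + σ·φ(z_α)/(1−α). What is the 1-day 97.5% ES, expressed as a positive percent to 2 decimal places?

Tail multiplier: φ(z)/(1−α) = 0.058441 / 0.025 = 2.338.
ES = −(0.024%) + 4.395% × 2.338 = 10.252%.

10.25%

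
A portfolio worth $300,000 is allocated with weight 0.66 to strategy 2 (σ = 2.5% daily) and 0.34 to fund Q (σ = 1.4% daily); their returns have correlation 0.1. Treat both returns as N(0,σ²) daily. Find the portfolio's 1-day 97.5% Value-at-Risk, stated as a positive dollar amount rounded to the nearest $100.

$10,400

σ_p² = 0.66²·2.5² + 0.34²·1.4² + 2·0.1·0.66·0.34·2.5·1.4 = 3.1062 (%²).
σ_p = √3.1062 = 1.762%.
At 97.5%, z = 1.960.
VaR = 1.960 × 1.762% = 3.454%; on $300,000 that is $10,362.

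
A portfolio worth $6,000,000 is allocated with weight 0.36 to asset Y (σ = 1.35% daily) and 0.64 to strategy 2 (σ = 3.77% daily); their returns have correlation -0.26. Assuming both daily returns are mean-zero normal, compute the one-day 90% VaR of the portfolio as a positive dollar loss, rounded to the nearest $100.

σ_p² = 0.36²·1.35² + 0.64²·3.77² + 2·-0.26·0.36·0.64·1.35·3.77 = 5.4480 (%²).
σ_p = √5.4480 = 2.334%.
At 90%, z = 1.282.
VaR = 1.282 × 2.334% = 2.992%; on $6,000,000 that is $179,520.

$179,500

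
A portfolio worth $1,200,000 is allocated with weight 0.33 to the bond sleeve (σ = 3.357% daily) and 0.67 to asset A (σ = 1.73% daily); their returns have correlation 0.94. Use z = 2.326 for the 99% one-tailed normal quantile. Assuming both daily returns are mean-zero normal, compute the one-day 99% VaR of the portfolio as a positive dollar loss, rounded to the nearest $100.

σ_p² = 0.33²·3.357² + 0.67²·1.73² + 2·0.94·0.33·0.67·3.357·1.73 = 4.9848 (%²).
σ_p = √4.9848 = 2.233%.
VaR = 2.326 × 2.233% = 5.194%; on $1,200,000 that is $62,328.

$62,300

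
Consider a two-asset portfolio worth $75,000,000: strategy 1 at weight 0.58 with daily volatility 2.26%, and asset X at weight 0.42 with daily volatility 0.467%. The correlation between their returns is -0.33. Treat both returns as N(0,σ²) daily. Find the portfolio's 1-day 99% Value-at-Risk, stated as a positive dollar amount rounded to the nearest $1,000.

σ_p² = 0.58²·2.26² + 0.42²·0.467² + 2·-0.33·0.58·0.42·2.26·0.467 = 1.5870 (%²).
σ_p = √1.5870 = 1.260%.
At 99%, z = 2.326.
VaR = 2.326 × 1.260% = 2.931%; on $75,000,000 that is $2,198,250.

$2,198,000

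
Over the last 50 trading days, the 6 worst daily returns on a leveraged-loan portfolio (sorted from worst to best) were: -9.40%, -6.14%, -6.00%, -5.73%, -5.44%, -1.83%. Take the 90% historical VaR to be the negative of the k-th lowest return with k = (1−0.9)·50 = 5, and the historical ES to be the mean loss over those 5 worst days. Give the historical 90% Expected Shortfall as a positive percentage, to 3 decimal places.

The 5 worst returns sum to -32.71%.
ES = −(-32.71%) / 5 = 6.542%.

6.542%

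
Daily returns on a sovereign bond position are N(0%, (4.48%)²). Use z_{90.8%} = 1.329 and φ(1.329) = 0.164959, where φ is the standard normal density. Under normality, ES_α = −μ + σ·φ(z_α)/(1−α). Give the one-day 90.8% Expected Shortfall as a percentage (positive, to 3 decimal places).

8.033%

Tail multiplier: φ(z)/(1−α) = 0.164959 / 0.092 = 1.793.
ES = 4.48% × 1.793 = 8.033%.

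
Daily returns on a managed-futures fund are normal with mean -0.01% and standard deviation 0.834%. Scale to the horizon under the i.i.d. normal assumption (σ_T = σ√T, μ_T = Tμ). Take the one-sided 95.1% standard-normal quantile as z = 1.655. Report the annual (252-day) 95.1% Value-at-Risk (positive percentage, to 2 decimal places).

σ_{252d} = 0.834% × √252 = 13.239%; μ_{252d} = 252 × -0.01% = -2.520%.
VaR = −(-2.520%) + 1.655 × 13.239% = 24.431%.

24.43%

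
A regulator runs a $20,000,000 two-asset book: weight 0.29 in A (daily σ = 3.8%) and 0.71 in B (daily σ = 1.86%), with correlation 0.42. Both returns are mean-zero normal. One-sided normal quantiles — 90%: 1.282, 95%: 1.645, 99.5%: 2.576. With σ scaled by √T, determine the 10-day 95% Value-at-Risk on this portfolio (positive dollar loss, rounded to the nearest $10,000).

$2,130,000

σ_p = √(0.29²·3.8² + 0.71²·1.86² + 2·0.42·0.29·0.71·3.8·1.86) = 2.045%.
σ_{10d} = 2.045% × √10 = 6.467%.
VaR = 1.645 × 6.467% = 10.638%; on $20,000,000 that is $2,127,600.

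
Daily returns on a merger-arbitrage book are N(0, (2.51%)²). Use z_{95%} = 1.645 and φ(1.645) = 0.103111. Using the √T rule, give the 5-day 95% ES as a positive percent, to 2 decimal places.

11.57%

σ_{5d} = 2.51% × √5 = 5.613%.
ES multiplier = φ(z)/(1−α) = 0.103111/0.05 = 2.062.
ES = 5.613% × 2.062 = 11.574%.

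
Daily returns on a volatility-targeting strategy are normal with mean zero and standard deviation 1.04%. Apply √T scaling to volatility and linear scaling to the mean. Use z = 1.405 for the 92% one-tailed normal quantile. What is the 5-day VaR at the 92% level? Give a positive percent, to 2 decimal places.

σ_{5d} = 1.04% × √5 = 2.326%.
VaR = 1.405 × 2.326% = 3.268%.

3.27%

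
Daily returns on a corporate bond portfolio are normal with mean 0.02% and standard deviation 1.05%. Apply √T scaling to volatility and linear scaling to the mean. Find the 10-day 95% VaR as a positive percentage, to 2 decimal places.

5.26%

At 95%, z = 1.645.
σ_{10d} = 1.05% × √10 = 3.320%; μ_{10d} = 10 × 0.02% = 0.200%.
VaR = −(0.200%) + 1.645 × 3.320% = 5.261%.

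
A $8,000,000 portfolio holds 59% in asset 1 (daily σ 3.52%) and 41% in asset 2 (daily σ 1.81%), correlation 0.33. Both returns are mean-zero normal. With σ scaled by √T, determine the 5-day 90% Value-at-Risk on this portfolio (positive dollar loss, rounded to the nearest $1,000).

σ_p = √(0.59²·3.52² + 0.41²·1.81² + 2·0.33·0.59·0.41·3.52·1.81) = 2.425%.
σ_{5d} = 2.425% × √5 = 5.422%.
z(90%) = 1.282.
VaR = 1.282 × 5.422% = 6.951%; on $8,000,000 that is $556,080.

$556,000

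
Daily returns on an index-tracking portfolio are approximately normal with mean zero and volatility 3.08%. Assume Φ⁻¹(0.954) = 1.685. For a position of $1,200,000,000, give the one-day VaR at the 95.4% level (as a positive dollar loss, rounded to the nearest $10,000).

VaR = z·σ = 1.685 × 3.08% = 5.190%.
On $1,200,000,000: 0.05190 × $1,200,000,000 = $62,280,000.

$62,280,000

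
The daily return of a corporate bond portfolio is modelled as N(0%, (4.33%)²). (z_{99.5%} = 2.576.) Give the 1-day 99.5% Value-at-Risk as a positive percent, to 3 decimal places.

VaR = z·σ = 2.576 × 4.33% = 11.154%.

11.154%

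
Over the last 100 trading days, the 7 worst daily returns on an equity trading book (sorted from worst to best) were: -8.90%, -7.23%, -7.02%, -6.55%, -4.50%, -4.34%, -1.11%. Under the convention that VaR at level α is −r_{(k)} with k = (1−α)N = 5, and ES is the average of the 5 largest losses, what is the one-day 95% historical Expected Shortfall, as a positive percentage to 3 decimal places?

6.840%

The 5 worst returns sum to -34.20%.
ES = −(-34.20%) / 5 = 6.84% ≈ 6.840%.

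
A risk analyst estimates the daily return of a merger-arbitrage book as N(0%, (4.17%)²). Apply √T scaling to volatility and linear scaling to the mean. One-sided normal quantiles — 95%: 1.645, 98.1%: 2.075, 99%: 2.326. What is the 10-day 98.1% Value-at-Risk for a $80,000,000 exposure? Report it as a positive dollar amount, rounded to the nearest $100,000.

σ_{10d} = 4.17% × √10 = 13.187%.
VaR = 2.075 × 13.187% = 27.363%.
On $80,000,000: 0.27363 × $80,000,000 = $21,890,400.

$21,900,000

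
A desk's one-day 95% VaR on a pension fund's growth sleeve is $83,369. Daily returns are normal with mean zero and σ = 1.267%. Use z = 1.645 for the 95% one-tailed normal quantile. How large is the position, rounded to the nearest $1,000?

VaR as a fraction of value: z·σ = 1.645 × 1.267% = 2.08421%.
Position = $83,369 / 0.0208422 = $4,000,019.

$4,000,000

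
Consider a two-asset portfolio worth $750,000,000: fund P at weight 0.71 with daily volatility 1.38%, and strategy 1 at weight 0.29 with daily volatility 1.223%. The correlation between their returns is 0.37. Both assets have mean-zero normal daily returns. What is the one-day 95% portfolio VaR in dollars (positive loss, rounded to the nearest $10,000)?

σ_p² = 0.71²·1.38² + 0.29²·1.223² + 2·0.37·0.71·0.29·1.38·1.223 = 1.3430 (%²).
σ_p = √1.3430 = 1.159%.
At 95%, z = 1.645.
VaR = 1.645 × 1.159% = 1.907%; on $750,000,000 that is $14,302,500.

$14,300,000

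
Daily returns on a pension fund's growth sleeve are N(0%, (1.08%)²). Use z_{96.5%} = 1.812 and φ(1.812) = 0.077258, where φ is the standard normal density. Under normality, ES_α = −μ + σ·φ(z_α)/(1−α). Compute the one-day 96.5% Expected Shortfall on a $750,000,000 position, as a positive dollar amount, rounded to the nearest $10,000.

Tail multiplier: φ(z)/(1−α) = 0.077258 / 0.035 = 2.207.
ES = 1.08% × 2.207 = 2.384%.
On $750,000,000: 0.02384 × $750,000,000 = $17,880,000.

$17,880,000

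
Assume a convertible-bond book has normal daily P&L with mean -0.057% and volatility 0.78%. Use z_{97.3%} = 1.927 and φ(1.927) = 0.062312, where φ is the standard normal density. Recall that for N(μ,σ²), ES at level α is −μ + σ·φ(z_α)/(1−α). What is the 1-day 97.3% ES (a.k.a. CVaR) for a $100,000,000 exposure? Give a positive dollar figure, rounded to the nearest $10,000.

$1,860,000

Tail multiplier: φ(z)/(1−α) = 0.062312 / 0.027 = 2.308.
ES = −(-0.057%) + 0.78% × 2.308 = 1.857%.
On $100,000,000: 0.01857 × $100,000,000 = $1,857,000.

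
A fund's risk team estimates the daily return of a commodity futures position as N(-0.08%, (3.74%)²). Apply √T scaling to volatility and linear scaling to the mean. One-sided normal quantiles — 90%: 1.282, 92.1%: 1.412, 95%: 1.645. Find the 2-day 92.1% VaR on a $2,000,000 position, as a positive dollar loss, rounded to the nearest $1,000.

σ_{2d} = 3.74% × √2 = 5.289%; μ_{2d} = 2 × -0.08% = -0.160%.
VaR = −(-0.160%) + 1.412 × 5.289% = 7.628%.
On $2,000,000: 0.07628 × $2,000,000 = $152,560.

$153,000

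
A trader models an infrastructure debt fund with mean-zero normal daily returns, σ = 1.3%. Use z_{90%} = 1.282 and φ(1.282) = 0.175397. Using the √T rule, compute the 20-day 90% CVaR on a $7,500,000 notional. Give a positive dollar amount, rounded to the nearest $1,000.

$765,000

σ_{20d} = 1.3% × √20 = 5.814%.
ES multiplier = φ(z)/(1−α) = 0.175397/0.1 = 1.754.
ES = 5.814% × 1.754 = 10.198%; on $7,500,000: $764,850.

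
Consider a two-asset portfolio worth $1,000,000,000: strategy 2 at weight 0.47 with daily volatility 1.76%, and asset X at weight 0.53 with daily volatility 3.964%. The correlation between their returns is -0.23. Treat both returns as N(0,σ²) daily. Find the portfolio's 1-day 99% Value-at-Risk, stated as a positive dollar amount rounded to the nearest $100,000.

$48,200,000

σ_p² = 0.47²·1.76² + 0.53²·3.964² + 2·-0.23·0.47·0.53·1.76·3.964 = 4.2987 (%²).
σ_p = √4.2987 = 2.073%.
At 99%, z = 2.326.
VaR = 2.326 × 2.073% = 4.822%; on $1,000,000,000 that is $48,220,000.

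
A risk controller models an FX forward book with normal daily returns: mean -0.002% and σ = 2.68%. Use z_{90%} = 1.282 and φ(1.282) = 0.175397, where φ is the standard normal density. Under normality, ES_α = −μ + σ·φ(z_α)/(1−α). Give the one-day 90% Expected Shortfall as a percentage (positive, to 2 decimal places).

Tail multiplier: φ(z)/(1−α) = 0.175397 / 0.1 = 1.754.
ES = −(-0.002%) + 2.68% × 1.754 = 4.703%.

4.70%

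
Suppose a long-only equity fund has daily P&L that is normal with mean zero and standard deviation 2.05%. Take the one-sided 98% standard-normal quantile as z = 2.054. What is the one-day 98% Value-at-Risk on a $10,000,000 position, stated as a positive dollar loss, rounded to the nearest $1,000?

VaR = z·σ = 2.054 × 2.05% = 4.211%.
On $10,000,000: 0.04211 × $10,000,000 = $421,100.

$421,000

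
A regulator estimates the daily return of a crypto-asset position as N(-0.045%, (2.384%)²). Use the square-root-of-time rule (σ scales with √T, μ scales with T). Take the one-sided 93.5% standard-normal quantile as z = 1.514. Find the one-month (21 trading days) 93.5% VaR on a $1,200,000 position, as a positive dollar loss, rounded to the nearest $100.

$209,800

σ_{21d} = 2.384% × √21 = 10.925%; μ_{21d} = 21 × -0.045% = -0.945%.
VaR = −(-0.945%) + 1.514 × 10.925% = 17.485%.
On $1,200,000: 0.17485 × $1,200,000 = $209,820.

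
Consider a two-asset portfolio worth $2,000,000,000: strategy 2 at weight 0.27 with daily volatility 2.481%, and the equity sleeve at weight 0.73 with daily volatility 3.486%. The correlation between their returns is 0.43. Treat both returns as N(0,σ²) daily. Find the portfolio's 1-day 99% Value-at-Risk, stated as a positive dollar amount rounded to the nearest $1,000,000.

σ_p² = 0.27²·2.481² + 0.73²·3.486² + 2·0.43·0.27·0.73·2.481·3.486 = 8.3906 (%²).
σ_p = √8.3906 = 2.897%.
At 99%, z = 2.326.
VaR = 2.326 × 2.897% = 6.738%; on $2,000,000,000 that is $134,760,000.

$135,000,000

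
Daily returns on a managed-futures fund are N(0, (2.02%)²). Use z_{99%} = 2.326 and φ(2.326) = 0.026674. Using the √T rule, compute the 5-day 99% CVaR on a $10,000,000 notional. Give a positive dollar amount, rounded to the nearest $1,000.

$1,205,000

σ_{5d} = 2.02% × √5 = 4.517%.
ES multiplier = φ(z)/(1−α) = 0.026674/0.01 = 2.667.
ES = 4.517% × 2.667 = 12.047%; on $10,000,000: $1,204,700.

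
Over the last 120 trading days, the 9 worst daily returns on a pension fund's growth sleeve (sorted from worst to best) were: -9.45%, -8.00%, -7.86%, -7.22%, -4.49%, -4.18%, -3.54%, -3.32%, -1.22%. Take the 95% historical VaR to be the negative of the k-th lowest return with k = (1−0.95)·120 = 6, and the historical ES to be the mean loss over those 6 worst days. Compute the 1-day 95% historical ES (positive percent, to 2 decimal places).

6.87%

The 6 worst returns sum to -41.20%.
ES = −(-41.20%) / 6 = 6.8666…% ≈ 6.87%.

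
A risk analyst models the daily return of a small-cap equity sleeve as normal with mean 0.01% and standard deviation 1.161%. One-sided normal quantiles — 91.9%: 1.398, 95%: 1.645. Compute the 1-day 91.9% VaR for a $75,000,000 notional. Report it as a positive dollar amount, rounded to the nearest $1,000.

VaR = −μ + z·σ = −(0.01%) + 1.398 × 1.161% = 1.613%.
On $75,000,000: 0.01613 × $75,000,000 = $1,209,750.

$1,210,000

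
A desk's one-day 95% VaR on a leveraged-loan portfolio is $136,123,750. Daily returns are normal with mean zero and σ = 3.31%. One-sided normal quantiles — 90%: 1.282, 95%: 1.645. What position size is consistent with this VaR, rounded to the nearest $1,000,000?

$2,500,000,000

VaR as a fraction of value: z·σ = 1.645 × 3.31% = 5.44495%.
Position = $136,123,750 / 0.0544495 = $2,500,000,000.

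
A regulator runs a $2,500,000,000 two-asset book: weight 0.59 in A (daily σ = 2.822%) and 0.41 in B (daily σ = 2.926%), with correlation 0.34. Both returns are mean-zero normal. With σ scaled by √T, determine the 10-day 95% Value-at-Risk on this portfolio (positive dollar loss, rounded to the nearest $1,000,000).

σ_p = √(0.59²·2.822² + 0.41²·2.926² + 2·0.34·0.59·0.41·2.822·2.926) = 2.360%.
σ_{10d} = 2.360% × √10 = 7.463%.
z(95%) = 1.645.
VaR = 1.645 × 7.463% = 12.277%; on $2,500,000,000 that is $306,925,000.

$307,000,000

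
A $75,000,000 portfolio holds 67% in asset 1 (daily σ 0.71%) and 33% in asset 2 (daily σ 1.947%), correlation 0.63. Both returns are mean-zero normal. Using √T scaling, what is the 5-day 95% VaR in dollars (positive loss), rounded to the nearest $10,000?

σ_p = √(0.67²·0.71² + 0.33²·1.947² + 2·0.63·0.67·0.33·0.71·1.947) = 1.012%.
σ_{5d} = 1.012% × √5 = 2.263%.
z(95%) = 1.645.
VaR = 1.645 × 2.263% = 3.723%; on $75,000,000 that is $2,792,250.

$2,790,000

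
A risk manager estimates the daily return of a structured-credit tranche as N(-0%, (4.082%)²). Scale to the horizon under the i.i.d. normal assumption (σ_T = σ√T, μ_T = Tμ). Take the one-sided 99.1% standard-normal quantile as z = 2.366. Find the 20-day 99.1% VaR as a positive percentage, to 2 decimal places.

σ_{20d} = 4.082% × √20 = 18.255%.
VaR = 2.366 × 18.255% = 43.191%.

43.19%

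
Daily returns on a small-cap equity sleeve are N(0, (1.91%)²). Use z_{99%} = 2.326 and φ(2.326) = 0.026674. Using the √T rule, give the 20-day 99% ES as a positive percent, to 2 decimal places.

σ_{20d} = 1.91% × √20 = 8.542%.
ES multiplier = φ(z)/(1−α) = 0.026674/0.01 = 2.667.
ES = 8.542% × 2.667 = 22.782%.

22.78%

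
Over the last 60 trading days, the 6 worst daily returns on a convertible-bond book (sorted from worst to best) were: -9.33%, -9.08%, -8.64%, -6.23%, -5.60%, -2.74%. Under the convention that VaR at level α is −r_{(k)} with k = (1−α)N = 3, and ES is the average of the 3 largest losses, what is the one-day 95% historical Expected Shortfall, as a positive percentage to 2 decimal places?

9.02%

The 3 worst returns sum to -27.05%.
ES = −(-27.05%) / 3 = 9.0166…% ≈ 9.02%.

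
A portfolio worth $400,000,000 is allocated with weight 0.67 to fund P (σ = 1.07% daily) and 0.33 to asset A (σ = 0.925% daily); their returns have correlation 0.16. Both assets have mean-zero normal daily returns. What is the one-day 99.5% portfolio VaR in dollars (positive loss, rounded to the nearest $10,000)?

$8,480,000

σ_p² = 0.67²·1.07² + 0.33²·0.925² + 2·0.16·0.67·0.33·1.07·0.925 = 0.6771 (%²).
σ_p = √0.6771 = 0.823%.
At 99.5%, z = 2.576.
VaR = 2.576 × 0.823% = 2.120%; on $400,000,000 that is $8,480,000.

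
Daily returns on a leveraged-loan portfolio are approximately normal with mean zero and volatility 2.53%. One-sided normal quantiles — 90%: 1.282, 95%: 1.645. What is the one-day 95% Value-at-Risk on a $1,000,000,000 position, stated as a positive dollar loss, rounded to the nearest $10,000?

$41,620,000

VaR = z·σ = 1.645 × 2.53% = 4.162%.
On $1,000,000,000: 0.04162 × $1,000,000,000 = $41,620,000.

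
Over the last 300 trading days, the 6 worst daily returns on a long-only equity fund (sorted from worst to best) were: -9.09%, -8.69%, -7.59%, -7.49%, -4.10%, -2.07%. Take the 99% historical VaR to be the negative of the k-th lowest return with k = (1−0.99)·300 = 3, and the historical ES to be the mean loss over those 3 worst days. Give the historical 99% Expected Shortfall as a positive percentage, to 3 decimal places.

The 3 worst returns sum to -25.37%.
ES = −(-25.37%) / 3 = 8.4566…% ≈ 8.457%.

8.457%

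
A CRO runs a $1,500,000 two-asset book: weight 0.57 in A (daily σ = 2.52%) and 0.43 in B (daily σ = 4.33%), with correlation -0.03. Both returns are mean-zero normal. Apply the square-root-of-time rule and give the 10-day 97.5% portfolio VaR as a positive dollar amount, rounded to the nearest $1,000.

σ_p = √(0.57²·2.52² + 0.43²·4.33² + 2·-0.03·0.57·0.43·2.52·4.33) = 2.317%.
σ_{10d} = 2.317% × √10 = 7.327%.
z(97.5%) = 1.960.
VaR = 1.960 × 7.327% = 14.361%; on $1,500,000 that is $215,415.

$215,000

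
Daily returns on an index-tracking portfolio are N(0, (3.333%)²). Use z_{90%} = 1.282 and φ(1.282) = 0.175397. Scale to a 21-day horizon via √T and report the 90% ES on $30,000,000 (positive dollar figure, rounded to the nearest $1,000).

σ_{21d} = 3.333% × √21 = 15.274%.
ES multiplier = φ(z)/(1−α) = 0.175397/0.1 = 1.754.
ES = 15.274% × 1.754 = 26.791%; on $30,000,000: $8,037,300.

$8,037,000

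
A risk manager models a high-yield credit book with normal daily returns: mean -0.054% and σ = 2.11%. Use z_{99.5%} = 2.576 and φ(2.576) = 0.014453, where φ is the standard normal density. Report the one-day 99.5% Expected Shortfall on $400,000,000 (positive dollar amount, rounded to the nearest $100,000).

Tail multiplier: φ(z)/(1−α) = 0.014453 / 0.005 = 2.891.
ES = −(-0.054%) + 2.11% × 2.891 = 6.154%.
On $400,000,000: 0.06154 × $400,000,000 = $24,616,000.

$24,600,000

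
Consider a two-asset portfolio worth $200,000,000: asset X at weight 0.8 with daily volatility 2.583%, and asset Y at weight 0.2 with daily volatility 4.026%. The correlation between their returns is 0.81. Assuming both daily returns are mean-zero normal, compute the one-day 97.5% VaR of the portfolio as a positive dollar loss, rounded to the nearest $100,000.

$10,800,000

σ_p² = 0.8²·2.583² + 0.2²·4.026² + 2·0.81·0.8·0.2·2.583·4.026 = 7.6138 (%²).
σ_p = √7.6138 = 2.759%.
At 97.5%, z = 1.960.
VaR = 1.960 × 2.759% = 5.408%; on $200,000,000 that is $10,816,000.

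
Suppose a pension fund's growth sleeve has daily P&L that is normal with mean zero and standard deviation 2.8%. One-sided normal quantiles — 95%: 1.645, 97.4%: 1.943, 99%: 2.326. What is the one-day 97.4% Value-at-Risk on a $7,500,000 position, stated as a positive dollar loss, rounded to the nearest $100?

$408,000

VaR = z·σ = 1.943 × 2.8% = 5.440%.
On $7,500,000: 0.05440 × $7,500,000 = $408,000.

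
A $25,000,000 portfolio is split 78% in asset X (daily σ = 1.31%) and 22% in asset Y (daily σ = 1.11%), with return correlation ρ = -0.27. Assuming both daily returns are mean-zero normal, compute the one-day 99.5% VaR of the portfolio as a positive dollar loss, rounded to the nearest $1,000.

$634,000

σ_p² = 0.78²·1.31² + 0.22²·1.11² + 2·-0.27·0.78·0.22·1.31·1.11 = 0.9690 (%²).
σ_p = √0.9690 = 0.984%.
At 99.5%, z = 2.576.
VaR = 2.576 × 0.984% = 2.535%; on $25,000,000 that is $633,750.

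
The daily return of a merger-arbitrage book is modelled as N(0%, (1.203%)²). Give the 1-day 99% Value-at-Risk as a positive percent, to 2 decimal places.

2.80%

At 99% one-sided, z = 2.326.
VaR = z·σ = 2.326 × 1.203% = 2.798%.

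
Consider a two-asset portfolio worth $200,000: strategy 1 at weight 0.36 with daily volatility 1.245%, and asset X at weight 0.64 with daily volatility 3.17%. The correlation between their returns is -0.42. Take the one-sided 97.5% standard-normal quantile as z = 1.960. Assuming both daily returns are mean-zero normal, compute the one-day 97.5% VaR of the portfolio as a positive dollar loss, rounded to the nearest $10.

$7,390

σ_p² = 0.36²·1.245² + 0.64²·3.17² + 2·-0.42·0.36·0.64·1.245·3.17 = 3.5531 (%²).
σ_p = √3.5531 = 1.885%.
VaR = 1.960 × 1.885% = 3.695%; on $200,000 that is $7,390.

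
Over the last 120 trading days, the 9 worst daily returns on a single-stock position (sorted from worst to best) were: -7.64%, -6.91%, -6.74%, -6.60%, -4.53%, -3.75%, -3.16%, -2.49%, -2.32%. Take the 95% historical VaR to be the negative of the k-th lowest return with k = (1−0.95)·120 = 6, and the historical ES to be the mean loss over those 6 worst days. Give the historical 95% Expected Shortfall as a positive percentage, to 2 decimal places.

The 6 worst returns sum to -36.17%.
ES = −(-36.17%) / 6 = 6.0283…% ≈ 6.03%.

6.03%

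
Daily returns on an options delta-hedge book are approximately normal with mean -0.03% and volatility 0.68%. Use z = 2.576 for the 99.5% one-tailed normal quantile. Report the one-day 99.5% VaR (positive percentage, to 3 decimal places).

VaR = −μ + z·σ = −(-0.03%) + 2.576 × 0.68% = 1.782%.

1.782%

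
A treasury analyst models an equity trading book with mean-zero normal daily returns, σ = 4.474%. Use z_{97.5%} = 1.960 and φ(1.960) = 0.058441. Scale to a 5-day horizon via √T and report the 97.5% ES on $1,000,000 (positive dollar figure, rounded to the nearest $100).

σ_{5d} = 4.474% × √5 = 10.004%.
ES multiplier = φ(z)/(1−α) = 0.058441/0.025 = 2.338.
ES = 10.004% × 2.338 = 23.389%; on $1,000,000: $233,890.

$233,900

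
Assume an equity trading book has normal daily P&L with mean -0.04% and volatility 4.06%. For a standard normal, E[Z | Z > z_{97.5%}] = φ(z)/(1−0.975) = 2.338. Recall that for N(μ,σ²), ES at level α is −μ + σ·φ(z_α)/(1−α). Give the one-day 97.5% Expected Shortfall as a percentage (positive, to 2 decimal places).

9.53%

ES = −(-0.04%) + 4.06% × 2.338 = 9.532%.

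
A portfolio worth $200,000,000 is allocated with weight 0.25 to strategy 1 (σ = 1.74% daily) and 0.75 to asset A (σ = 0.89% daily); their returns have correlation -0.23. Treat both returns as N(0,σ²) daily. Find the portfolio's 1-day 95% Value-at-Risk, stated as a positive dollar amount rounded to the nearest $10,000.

$2,330,000

σ_p² = 0.25²·1.74² + 0.75²·0.89² + 2·-0.23·0.25·0.75·1.74·0.89 = 0.5012 (%²).
σ_p = √0.5012 = 0.708%.
At 95%, z = 1.645.
VaR = 1.645 × 0.708% = 1.165%; on $200,000,000 that is $2,330,000.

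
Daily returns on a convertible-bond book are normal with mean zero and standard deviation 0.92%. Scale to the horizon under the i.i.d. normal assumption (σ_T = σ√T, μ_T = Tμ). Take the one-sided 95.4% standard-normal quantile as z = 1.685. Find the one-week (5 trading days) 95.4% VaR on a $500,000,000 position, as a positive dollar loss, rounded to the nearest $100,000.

$17,300,000

σ_{5d} = 0.92% × √5 = 2.057%.
VaR = 1.685 × 2.057% = 3.466%.
On $500,000,000: 0.03466 × $500,000,000 = $17,330,000.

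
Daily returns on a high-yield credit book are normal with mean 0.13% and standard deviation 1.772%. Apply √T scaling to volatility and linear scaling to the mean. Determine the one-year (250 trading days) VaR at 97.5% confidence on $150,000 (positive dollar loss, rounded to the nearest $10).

$33,620

At 97.5%, z = 1.960.
σ_{250d} = 1.772% × √250 = 28.018%; μ_{250d} = 250 × 0.13% = 32.500%.
VaR = −(32.500%) + 1.960 × 28.018% = 22.415%.
On $150,000: 0.22415 × $150,000 = $33,622.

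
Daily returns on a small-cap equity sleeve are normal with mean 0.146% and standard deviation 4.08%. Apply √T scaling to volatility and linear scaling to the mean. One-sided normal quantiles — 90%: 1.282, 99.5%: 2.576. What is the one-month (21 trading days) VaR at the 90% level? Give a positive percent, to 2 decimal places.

σ_{21d} = 4.08% × √21 = 18.697%; μ_{21d} = 21 × 0.146% = 3.066%.
VaR = −(3.066%) + 1.282 × 18.697% = 20.904%.

20.90%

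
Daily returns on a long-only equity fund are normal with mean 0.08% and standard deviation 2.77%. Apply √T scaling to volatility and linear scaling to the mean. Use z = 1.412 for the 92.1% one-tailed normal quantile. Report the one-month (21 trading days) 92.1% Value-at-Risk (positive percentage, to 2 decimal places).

σ_{21d} = 2.77% × √21 = 12.694%; μ_{21d} = 21 × 0.08% = 1.680%.
VaR = −(1.680%) + 1.412 × 12.694% = 16.244%.

16.24%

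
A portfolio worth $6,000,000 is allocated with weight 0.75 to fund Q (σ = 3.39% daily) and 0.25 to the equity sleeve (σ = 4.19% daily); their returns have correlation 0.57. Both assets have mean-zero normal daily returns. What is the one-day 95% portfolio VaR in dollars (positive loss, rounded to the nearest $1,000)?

σ_p² = 0.75²·3.39² + 0.25²·4.19² + 2·0.57·0.75·0.25·3.39·4.19 = 10.5977 (%²).
σ_p = √10.5977 = 3.255%.
At 95%, z = 1.645.
VaR = 1.645 × 3.255% = 5.354%; on $6,000,000 that is $321,240.

$321,000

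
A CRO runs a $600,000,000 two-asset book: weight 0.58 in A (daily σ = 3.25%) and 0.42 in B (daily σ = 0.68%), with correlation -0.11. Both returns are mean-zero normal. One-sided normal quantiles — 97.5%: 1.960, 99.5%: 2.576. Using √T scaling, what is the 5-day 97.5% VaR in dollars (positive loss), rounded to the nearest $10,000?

$49,310,000

σ_p = √(0.58²·3.25² + 0.42²·0.68² + 2·-0.11·0.58·0.42·3.25·0.68) = 1.875%.
σ_{5d} = 1.875% × √5 = 4.193%.
VaR = 1.960 × 4.193% = 8.218%; on $600,000,000 that is $49,308,000.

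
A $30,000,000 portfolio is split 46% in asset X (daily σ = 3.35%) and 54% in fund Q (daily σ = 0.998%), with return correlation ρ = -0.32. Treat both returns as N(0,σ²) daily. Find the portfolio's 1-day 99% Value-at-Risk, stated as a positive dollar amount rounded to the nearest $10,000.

σ_p² = 0.46²·3.35² + 0.54²·0.998² + 2·-0.32·0.46·0.54·3.35·0.998 = 2.1336 (%²).
σ_p = √2.1336 = 1.461%.
At 99%, z = 2.326.
VaR = 2.326 × 1.461% = 3.398%; on $30,000,000 that is $1,019,400.

$1,020,000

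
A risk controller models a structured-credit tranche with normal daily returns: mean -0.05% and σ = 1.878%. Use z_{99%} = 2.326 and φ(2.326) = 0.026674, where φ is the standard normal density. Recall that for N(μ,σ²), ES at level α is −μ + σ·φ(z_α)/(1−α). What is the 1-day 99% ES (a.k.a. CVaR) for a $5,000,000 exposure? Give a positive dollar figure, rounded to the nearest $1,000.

$253,000

Tail multiplier: φ(z)/(1−α) = 0.026674 / 0.01 = 2.667.
ES = −(-0.05%) + 1.878% × 2.667 = 5.059%.
On $5,000,000: 0.05059 × $5,000,000 = $252,950.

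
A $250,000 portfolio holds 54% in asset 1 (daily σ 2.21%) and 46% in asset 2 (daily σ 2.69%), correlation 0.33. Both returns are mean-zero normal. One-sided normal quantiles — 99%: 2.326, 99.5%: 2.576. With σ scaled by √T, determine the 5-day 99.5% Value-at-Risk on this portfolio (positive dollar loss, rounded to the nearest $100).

$28,500

σ_p = √(0.54²·2.21² + 0.46²·2.69² + 2·0.33·0.54·0.46·2.21·2.69) = 1.982%.
σ_{5d} = 1.982% × √5 = 4.432%.
VaR = 2.576 × 4.432% = 11.417%; on $250,000 that is $28,542.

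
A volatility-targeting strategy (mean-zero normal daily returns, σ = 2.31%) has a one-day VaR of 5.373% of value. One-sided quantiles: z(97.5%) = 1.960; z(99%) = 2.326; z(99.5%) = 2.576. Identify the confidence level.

99%

Implied z = VaR/σ = 5.373 / 2.31 = 2.326.
This matches z(99%) = 2.326.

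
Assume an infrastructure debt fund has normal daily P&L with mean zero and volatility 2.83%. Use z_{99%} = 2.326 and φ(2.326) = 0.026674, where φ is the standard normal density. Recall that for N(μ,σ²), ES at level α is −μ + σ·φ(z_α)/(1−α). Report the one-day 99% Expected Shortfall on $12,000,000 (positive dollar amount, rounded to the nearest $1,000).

$906,000

Tail multiplier: φ(z)/(1−α) = 0.026674 / 0.01 = 2.667.
ES = 2.83% × 2.667 = 7.548%.
On $12,000,000: 0.07548 × $12,000,000 = $905,760.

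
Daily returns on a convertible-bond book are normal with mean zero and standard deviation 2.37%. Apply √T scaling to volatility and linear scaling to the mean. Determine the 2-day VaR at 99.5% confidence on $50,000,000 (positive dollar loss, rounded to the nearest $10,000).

$4,320,000

At 99.5%, z = 2.576.
σ_{2d} = 2.37% × √2 = 3.352%.
VaR = 2.576 × 3.352% = 8.635%.
On $50,000,000: 0.08635 × $50,000,000 = $4,317,500.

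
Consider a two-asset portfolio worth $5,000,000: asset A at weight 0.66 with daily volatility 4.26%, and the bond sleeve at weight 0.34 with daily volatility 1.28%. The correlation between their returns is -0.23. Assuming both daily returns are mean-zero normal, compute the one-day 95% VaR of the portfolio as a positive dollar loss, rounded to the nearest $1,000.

σ_p² = 0.66²·4.26² + 0.34²·1.28² + 2·-0.23·0.66·0.34·4.26·1.28 = 7.5316 (%²).
σ_p = √7.5316 = 2.744%.
At 95%, z = 1.645.
VaR = 1.645 × 2.744% = 4.514%; on $5,000,000 that is $225,700.

$226,000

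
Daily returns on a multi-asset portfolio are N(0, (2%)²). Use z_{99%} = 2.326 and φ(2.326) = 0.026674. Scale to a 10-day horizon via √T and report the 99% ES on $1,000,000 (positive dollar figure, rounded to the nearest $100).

$168,700

σ_{10d} = 2% × √10 = 6.325%.
ES multiplier = φ(z)/(1−α) = 0.026674/0.01 = 2.667.
ES = 6.325% × 2.667 = 16.869%; on $1,000,000: $168,690.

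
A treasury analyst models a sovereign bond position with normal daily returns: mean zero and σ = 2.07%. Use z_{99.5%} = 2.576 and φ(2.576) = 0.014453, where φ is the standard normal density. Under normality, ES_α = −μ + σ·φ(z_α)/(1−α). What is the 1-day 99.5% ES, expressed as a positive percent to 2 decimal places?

Tail multiplier: φ(z)/(1−α) = 0.014453 / 0.005 = 2.891.
ES = 2.07% × 2.891 = 5.984%.

5.98%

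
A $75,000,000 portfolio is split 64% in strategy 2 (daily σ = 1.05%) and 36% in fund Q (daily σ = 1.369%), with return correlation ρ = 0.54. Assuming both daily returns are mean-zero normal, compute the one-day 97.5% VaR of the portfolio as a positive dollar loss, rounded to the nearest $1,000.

$1,508,000

σ_p² = 0.64²·1.05² + 0.36²·1.369² + 2·0.54·0.64·0.36·1.05·1.369 = 1.0522 (%²).
σ_p = √1.0522 = 1.026%.
At 97.5%, z = 1.960.
VaR = 1.960 × 1.026% = 2.011%; on $75,000,000 that is $1,508,250.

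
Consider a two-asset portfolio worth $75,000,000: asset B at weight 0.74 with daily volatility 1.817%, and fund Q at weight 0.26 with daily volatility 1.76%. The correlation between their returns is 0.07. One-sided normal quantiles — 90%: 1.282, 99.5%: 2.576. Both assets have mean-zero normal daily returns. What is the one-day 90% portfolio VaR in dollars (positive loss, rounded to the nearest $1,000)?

σ_p² = 0.74²·1.817² + 0.26²·1.76² + 2·0.07·0.74·0.26·1.817·1.76 = 2.1034 (%²).
σ_p = √2.1034 = 1.450%.
VaR = 1.282 × 1.450% = 1.859%; on $75,000,000 that is $1,394,250.

$1,394,000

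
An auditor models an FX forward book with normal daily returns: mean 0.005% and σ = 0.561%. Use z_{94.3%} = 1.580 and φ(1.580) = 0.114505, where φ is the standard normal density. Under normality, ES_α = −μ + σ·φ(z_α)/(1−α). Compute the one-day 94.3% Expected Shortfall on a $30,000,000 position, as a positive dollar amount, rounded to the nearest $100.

$336,600

Tail multiplier: φ(z)/(1−α) = 0.114505 / 0.057 = 2.009.
ES = −(0.005%) + 0.561% × 2.009 = 1.122%.
On $30,000,000: 0.01122 × $30,000,000 = $336,600.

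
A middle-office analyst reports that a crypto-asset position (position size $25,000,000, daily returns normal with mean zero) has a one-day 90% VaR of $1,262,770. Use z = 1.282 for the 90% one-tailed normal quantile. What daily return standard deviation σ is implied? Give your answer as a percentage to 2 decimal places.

VaR as a fraction: $1,262,770 / $25,000,000 = 5.051%.
σ = VaR / z = 5.051% / 1.282 = 3.940%.

3.94%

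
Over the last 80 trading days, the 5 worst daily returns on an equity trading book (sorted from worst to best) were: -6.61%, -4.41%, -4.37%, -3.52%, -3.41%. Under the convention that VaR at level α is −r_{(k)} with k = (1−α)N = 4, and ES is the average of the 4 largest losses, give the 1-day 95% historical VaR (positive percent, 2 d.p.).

k = 4; the 4th lowest return is -3.52%, so VaR = 3.52%.

3.52%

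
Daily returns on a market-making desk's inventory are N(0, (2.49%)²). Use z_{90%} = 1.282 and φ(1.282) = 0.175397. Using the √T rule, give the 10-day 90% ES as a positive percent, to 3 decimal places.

13.811%

σ_{10d} = 2.49% × √10 = 7.874%.
ES multiplier = φ(z)/(1−α) = 0.175397/0.1 = 1.754.
ES = 7.874% × 1.754 = 13.811%.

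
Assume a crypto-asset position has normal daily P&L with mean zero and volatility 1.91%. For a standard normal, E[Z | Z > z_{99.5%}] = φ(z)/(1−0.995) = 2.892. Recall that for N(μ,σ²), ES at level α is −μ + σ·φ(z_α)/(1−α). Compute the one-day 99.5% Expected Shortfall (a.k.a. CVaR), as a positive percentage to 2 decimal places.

5.52%

ES = 1.91% × 2.892 = 5.524%.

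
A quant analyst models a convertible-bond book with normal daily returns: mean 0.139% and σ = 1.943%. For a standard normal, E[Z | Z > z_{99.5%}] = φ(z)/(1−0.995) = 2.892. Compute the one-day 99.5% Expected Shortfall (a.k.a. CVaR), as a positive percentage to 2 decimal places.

ES = −(0.139%) + 1.943% × 2.892 = 5.480%.

5.48%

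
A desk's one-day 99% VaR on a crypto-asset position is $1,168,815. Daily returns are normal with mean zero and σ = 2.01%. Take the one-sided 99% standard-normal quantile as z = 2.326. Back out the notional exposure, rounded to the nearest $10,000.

VaR as a fraction of value: z·σ = 2.326 × 2.01% = 4.67526%.
Position = $1,168,815 / 0.0467526 = $25,000,000.

$25,000,000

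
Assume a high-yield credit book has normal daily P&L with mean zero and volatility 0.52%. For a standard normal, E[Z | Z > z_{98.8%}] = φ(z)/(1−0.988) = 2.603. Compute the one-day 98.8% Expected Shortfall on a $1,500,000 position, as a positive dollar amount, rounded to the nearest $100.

$20,300

ES = 0.52% × 2.603 = 1.354%.
On $1,500,000: 0.01354 × $1,500,000 = $20,310.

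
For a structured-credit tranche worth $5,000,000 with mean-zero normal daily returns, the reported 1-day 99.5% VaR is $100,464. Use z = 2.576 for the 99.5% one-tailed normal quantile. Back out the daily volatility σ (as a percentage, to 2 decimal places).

VaR as a fraction: $100,464 / $5,000,000 = 2.009%.
σ = VaR / z = 2.009% / 2.576 = 0.780%.

0.78%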